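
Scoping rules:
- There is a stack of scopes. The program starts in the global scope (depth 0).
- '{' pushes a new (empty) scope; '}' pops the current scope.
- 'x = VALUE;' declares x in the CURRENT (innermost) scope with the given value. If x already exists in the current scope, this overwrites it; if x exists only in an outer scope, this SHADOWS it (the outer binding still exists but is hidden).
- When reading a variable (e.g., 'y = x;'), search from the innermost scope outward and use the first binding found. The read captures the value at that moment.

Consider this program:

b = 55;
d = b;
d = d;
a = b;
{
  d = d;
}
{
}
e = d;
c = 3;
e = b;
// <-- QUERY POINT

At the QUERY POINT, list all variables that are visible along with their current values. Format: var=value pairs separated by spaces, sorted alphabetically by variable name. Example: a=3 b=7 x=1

Answer: a=55 b=55 c=3 d=55 e=55

Derivation:
Step 1: declare b=55 at depth 0
Step 2: declare d=(read b)=55 at depth 0
Step 3: declare d=(read d)=55 at depth 0
Step 4: declare a=(read b)=55 at depth 0
Step 5: enter scope (depth=1)
Step 6: declare d=(read d)=55 at depth 1
Step 7: exit scope (depth=0)
Step 8: enter scope (depth=1)
Step 9: exit scope (depth=0)
Step 10: declare e=(read d)=55 at depth 0
Step 11: declare c=3 at depth 0
Step 12: declare e=(read b)=55 at depth 0
Visible at query point: a=55 b=55 c=3 d=55 e=55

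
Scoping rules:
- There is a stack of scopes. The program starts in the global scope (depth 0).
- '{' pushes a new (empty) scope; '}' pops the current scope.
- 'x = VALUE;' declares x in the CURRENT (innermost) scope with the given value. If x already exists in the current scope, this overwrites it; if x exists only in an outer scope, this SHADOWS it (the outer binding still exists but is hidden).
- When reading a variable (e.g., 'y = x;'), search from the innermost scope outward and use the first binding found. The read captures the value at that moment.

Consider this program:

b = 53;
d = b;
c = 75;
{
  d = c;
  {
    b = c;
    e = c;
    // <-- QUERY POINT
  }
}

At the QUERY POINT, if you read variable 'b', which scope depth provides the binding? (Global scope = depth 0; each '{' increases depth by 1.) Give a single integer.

Answer: 2

Derivation:
Step 1: declare b=53 at depth 0
Step 2: declare d=(read b)=53 at depth 0
Step 3: declare c=75 at depth 0
Step 4: enter scope (depth=1)
Step 5: declare d=(read c)=75 at depth 1
Step 6: enter scope (depth=2)
Step 7: declare b=(read c)=75 at depth 2
Step 8: declare e=(read c)=75 at depth 2
Visible at query point: b=75 c=75 d=75 e=75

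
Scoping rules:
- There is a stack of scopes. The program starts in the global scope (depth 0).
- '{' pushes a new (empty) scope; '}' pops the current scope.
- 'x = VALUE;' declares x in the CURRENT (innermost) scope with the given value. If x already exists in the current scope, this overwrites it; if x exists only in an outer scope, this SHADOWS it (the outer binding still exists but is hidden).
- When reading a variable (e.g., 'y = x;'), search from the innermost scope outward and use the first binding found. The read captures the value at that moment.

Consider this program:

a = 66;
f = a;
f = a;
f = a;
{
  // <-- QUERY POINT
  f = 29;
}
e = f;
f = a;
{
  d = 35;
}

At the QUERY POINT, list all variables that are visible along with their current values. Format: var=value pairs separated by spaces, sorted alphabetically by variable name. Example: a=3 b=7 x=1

Step 1: declare a=66 at depth 0
Step 2: declare f=(read a)=66 at depth 0
Step 3: declare f=(read a)=66 at depth 0
Step 4: declare f=(read a)=66 at depth 0
Step 5: enter scope (depth=1)
Visible at query point: a=66 f=66

Answer: a=66 f=66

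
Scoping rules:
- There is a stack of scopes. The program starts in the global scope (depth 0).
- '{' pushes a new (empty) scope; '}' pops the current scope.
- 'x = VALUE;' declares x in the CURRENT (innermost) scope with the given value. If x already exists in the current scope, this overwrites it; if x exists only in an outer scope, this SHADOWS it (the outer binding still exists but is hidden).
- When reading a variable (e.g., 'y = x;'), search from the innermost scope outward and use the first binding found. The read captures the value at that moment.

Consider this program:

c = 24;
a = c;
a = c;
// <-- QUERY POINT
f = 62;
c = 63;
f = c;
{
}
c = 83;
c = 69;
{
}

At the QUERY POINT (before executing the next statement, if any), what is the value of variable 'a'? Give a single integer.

Step 1: declare c=24 at depth 0
Step 2: declare a=(read c)=24 at depth 0
Step 3: declare a=(read c)=24 at depth 0
Visible at query point: a=24 c=24

Answer: 24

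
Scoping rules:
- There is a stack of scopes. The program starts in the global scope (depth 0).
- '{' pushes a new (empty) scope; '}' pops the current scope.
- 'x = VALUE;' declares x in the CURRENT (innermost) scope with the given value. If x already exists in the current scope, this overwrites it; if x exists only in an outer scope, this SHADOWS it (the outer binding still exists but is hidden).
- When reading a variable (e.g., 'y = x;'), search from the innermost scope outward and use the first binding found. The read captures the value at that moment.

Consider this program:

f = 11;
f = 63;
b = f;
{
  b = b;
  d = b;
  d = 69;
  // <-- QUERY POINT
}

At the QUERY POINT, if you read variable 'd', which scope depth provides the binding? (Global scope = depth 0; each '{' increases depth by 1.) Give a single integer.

Answer: 1

Derivation:
Step 1: declare f=11 at depth 0
Step 2: declare f=63 at depth 0
Step 3: declare b=(read f)=63 at depth 0
Step 4: enter scope (depth=1)
Step 5: declare b=(read b)=63 at depth 1
Step 6: declare d=(read b)=63 at depth 1
Step 7: declare d=69 at depth 1
Visible at query point: b=63 d=69 f=63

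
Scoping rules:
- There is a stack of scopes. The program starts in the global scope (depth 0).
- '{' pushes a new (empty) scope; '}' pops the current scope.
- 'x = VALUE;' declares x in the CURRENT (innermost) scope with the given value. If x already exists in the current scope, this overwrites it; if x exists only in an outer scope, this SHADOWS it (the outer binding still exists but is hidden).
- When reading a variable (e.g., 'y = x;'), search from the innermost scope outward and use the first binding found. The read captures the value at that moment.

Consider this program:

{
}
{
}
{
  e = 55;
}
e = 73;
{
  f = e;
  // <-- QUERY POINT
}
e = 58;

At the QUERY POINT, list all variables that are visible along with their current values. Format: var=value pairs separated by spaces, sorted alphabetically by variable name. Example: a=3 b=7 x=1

Step 1: enter scope (depth=1)
Step 2: exit scope (depth=0)
Step 3: enter scope (depth=1)
Step 4: exit scope (depth=0)
Step 5: enter scope (depth=1)
Step 6: declare e=55 at depth 1
Step 7: exit scope (depth=0)
Step 8: declare e=73 at depth 0
Step 9: enter scope (depth=1)
Step 10: declare f=(read e)=73 at depth 1
Visible at query point: e=73 f=73

Answer: e=73 f=73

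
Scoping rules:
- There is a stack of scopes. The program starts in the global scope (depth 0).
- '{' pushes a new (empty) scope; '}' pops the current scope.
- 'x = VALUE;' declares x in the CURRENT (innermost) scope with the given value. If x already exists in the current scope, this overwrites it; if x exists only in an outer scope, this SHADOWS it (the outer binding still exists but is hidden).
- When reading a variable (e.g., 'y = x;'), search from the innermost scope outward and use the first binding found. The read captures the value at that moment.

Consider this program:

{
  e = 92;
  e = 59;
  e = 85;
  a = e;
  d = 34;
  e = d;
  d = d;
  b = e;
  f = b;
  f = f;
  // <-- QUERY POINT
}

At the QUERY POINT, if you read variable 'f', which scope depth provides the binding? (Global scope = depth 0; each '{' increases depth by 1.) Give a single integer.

Step 1: enter scope (depth=1)
Step 2: declare e=92 at depth 1
Step 3: declare e=59 at depth 1
Step 4: declare e=85 at depth 1
Step 5: declare a=(read e)=85 at depth 1
Step 6: declare d=34 at depth 1
Step 7: declare e=(read d)=34 at depth 1
Step 8: declare d=(read d)=34 at depth 1
Step 9: declare b=(read e)=34 at depth 1
Step 10: declare f=(read b)=34 at depth 1
Step 11: declare f=(read f)=34 at depth 1
Visible at query point: a=85 b=34 d=34 e=34 f=34

Answer: 1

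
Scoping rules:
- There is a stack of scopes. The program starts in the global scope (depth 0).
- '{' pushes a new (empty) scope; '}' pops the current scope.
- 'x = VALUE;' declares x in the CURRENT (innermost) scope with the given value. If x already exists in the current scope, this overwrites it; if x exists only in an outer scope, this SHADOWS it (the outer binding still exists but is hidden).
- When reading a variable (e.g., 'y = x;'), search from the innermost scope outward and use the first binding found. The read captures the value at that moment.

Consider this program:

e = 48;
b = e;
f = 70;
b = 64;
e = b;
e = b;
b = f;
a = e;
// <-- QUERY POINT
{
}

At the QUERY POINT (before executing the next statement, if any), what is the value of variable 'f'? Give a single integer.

Answer: 70

Derivation:
Step 1: declare e=48 at depth 0
Step 2: declare b=(read e)=48 at depth 0
Step 3: declare f=70 at depth 0
Step 4: declare b=64 at depth 0
Step 5: declare e=(read b)=64 at depth 0
Step 6: declare e=(read b)=64 at depth 0
Step 7: declare b=(read f)=70 at depth 0
Step 8: declare a=(read e)=64 at depth 0
Visible at query point: a=64 b=70 e=64 f=70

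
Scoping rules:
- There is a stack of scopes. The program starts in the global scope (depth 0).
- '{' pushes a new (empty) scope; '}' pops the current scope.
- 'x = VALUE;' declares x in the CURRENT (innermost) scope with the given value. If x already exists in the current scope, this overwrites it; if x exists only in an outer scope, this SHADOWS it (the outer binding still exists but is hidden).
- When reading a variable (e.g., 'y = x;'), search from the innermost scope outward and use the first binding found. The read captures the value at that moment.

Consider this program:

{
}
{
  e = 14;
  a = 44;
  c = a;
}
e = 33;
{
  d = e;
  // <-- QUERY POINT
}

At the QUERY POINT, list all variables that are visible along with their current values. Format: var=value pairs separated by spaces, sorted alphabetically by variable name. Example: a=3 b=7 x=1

Answer: d=33 e=33

Derivation:
Step 1: enter scope (depth=1)
Step 2: exit scope (depth=0)
Step 3: enter scope (depth=1)
Step 4: declare e=14 at depth 1
Step 5: declare a=44 at depth 1
Step 6: declare c=(read a)=44 at depth 1
Step 7: exit scope (depth=0)
Step 8: declare e=33 at depth 0
Step 9: enter scope (depth=1)
Step 10: declare d=(read e)=33 at depth 1
Visible at query point: d=33 e=33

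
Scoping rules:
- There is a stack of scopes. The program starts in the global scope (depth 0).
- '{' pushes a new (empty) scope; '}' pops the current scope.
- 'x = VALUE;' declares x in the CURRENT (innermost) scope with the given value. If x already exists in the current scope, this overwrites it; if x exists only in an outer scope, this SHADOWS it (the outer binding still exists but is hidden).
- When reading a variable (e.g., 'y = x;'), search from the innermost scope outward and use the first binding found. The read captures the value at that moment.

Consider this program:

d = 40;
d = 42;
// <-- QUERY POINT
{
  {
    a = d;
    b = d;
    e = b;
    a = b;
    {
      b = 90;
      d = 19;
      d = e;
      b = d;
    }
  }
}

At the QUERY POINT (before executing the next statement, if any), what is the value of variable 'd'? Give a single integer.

Step 1: declare d=40 at depth 0
Step 2: declare d=42 at depth 0
Visible at query point: d=42

Answer: 42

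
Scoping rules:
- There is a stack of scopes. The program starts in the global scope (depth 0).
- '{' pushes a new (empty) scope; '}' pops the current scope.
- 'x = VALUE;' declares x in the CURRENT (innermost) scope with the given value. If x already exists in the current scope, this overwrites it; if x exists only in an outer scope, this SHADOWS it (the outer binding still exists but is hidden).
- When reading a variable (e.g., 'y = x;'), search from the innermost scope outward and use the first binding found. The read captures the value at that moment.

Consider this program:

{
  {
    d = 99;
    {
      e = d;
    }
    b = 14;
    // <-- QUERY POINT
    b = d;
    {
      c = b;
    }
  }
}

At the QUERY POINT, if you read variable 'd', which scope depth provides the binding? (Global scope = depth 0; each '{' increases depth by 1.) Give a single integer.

Answer: 2

Derivation:
Step 1: enter scope (depth=1)
Step 2: enter scope (depth=2)
Step 3: declare d=99 at depth 2
Step 4: enter scope (depth=3)
Step 5: declare e=(read d)=99 at depth 3
Step 6: exit scope (depth=2)
Step 7: declare b=14 at depth 2
Visible at query point: b=14 d=99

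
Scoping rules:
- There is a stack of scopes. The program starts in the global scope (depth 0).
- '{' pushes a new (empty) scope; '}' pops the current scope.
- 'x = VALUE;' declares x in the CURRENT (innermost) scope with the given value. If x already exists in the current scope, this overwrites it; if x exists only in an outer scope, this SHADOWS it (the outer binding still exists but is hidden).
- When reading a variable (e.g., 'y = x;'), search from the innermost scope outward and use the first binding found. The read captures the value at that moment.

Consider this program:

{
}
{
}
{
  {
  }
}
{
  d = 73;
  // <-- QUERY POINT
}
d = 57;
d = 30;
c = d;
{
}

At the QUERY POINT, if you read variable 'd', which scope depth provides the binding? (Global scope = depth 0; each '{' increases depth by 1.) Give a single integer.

Step 1: enter scope (depth=1)
Step 2: exit scope (depth=0)
Step 3: enter scope (depth=1)
Step 4: exit scope (depth=0)
Step 5: enter scope (depth=1)
Step 6: enter scope (depth=2)
Step 7: exit scope (depth=1)
Step 8: exit scope (depth=0)
Step 9: enter scope (depth=1)
Step 10: declare d=73 at depth 1
Visible at query point: d=73

Answer: 1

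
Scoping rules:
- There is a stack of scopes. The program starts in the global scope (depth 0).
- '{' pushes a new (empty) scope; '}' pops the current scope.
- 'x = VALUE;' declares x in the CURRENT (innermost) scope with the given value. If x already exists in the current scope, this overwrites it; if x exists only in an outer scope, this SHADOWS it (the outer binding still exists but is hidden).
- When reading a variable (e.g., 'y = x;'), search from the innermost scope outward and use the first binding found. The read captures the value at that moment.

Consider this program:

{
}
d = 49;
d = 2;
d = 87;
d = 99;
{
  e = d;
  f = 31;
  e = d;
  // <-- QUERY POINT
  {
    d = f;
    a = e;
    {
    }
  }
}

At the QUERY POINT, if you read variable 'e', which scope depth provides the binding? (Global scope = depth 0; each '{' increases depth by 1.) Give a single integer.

Answer: 1

Derivation:
Step 1: enter scope (depth=1)
Step 2: exit scope (depth=0)
Step 3: declare d=49 at depth 0
Step 4: declare d=2 at depth 0
Step 5: declare d=87 at depth 0
Step 6: declare d=99 at depth 0
Step 7: enter scope (depth=1)
Step 8: declare e=(read d)=99 at depth 1
Step 9: declare f=31 at depth 1
Step 10: declare e=(read d)=99 at depth 1
Visible at query point: d=99 e=99 f=31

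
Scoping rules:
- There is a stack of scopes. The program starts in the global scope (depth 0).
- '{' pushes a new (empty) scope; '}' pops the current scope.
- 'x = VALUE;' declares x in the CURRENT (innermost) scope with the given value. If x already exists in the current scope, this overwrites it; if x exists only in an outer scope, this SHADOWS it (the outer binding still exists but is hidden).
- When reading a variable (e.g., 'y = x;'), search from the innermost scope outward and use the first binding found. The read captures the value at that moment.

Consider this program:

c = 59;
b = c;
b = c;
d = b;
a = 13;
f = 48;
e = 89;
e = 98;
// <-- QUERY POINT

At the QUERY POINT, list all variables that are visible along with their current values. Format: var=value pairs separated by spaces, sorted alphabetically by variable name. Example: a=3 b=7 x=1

Answer: a=13 b=59 c=59 d=59 e=98 f=48

Derivation:
Step 1: declare c=59 at depth 0
Step 2: declare b=(read c)=59 at depth 0
Step 3: declare b=(read c)=59 at depth 0
Step 4: declare d=(read b)=59 at depth 0
Step 5: declare a=13 at depth 0
Step 6: declare f=48 at depth 0
Step 7: declare e=89 at depth 0
Step 8: declare e=98 at depth 0
Visible at query point: a=13 b=59 c=59 d=59 e=98 f=48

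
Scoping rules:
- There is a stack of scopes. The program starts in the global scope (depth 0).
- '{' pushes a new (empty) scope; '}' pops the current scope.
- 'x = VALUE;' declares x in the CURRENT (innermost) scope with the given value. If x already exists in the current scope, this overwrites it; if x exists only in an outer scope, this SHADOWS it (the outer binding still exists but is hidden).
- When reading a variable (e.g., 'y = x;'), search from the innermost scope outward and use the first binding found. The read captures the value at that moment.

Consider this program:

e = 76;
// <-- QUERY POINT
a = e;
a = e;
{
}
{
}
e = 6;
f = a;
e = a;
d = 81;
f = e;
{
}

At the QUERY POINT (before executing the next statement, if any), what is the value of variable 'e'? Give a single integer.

Answer: 76

Derivation:
Step 1: declare e=76 at depth 0
Visible at query point: e=76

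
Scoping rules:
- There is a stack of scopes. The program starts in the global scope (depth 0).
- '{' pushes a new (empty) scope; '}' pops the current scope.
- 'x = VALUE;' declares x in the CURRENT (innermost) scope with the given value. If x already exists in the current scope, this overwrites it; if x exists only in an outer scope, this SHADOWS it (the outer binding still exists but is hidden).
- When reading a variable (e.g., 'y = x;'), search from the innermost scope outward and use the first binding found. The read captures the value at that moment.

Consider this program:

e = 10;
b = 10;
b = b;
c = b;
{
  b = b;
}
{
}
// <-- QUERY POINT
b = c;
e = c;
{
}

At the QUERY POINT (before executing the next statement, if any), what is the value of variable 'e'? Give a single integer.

Step 1: declare e=10 at depth 0
Step 2: declare b=10 at depth 0
Step 3: declare b=(read b)=10 at depth 0
Step 4: declare c=(read b)=10 at depth 0
Step 5: enter scope (depth=1)
Step 6: declare b=(read b)=10 at depth 1
Step 7: exit scope (depth=0)
Step 8: enter scope (depth=1)
Step 9: exit scope (depth=0)
Visible at query point: b=10 c=10 e=10

Answer: 10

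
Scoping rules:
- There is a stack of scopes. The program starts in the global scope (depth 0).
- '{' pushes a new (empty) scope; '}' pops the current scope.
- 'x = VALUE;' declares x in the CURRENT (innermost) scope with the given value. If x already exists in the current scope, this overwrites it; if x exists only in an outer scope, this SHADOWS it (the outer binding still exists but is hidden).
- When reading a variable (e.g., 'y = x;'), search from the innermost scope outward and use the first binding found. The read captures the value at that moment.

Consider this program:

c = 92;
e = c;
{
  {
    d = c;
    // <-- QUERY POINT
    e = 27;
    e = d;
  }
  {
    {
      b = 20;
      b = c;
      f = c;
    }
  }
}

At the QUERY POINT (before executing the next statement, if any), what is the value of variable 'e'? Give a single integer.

Step 1: declare c=92 at depth 0
Step 2: declare e=(read c)=92 at depth 0
Step 3: enter scope (depth=1)
Step 4: enter scope (depth=2)
Step 5: declare d=(read c)=92 at depth 2
Visible at query point: c=92 d=92 e=92

Answer: 92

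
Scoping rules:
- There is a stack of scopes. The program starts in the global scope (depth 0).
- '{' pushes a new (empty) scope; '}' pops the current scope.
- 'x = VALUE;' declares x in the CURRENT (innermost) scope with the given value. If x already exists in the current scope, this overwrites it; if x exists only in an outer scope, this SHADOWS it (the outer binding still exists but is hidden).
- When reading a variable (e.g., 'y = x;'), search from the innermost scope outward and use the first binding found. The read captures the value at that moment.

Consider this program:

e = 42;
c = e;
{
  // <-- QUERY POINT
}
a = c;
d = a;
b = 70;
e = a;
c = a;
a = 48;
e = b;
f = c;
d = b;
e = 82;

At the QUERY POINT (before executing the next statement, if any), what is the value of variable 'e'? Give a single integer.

Step 1: declare e=42 at depth 0
Step 2: declare c=(read e)=42 at depth 0
Step 3: enter scope (depth=1)
Visible at query point: c=42 e=42

Answer: 42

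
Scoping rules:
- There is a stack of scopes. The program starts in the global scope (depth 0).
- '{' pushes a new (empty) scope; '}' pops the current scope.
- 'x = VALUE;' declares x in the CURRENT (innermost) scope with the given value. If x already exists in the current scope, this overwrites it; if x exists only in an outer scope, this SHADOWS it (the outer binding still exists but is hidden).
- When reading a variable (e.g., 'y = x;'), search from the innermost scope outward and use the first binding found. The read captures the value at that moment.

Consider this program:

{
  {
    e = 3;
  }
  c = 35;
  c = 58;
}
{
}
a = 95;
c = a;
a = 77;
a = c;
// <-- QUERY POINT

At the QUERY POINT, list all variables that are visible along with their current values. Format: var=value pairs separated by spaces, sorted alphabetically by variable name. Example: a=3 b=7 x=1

Step 1: enter scope (depth=1)
Step 2: enter scope (depth=2)
Step 3: declare e=3 at depth 2
Step 4: exit scope (depth=1)
Step 5: declare c=35 at depth 1
Step 6: declare c=58 at depth 1
Step 7: exit scope (depth=0)
Step 8: enter scope (depth=1)
Step 9: exit scope (depth=0)
Step 10: declare a=95 at depth 0
Step 11: declare c=(read a)=95 at depth 0
Step 12: declare a=77 at depth 0
Step 13: declare a=(read c)=95 at depth 0
Visible at query point: a=95 c=95

Answer: a=95 c=95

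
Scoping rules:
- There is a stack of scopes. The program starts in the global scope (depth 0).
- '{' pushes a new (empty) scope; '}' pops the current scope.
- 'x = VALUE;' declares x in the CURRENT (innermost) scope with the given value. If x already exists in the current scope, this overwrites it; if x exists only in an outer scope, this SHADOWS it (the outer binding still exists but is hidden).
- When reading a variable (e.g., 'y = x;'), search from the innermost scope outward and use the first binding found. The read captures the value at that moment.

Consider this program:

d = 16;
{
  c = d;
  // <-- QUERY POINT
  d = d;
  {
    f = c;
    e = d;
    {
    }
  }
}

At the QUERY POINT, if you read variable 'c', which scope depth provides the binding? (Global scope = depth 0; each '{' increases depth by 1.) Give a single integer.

Answer: 1

Derivation:
Step 1: declare d=16 at depth 0
Step 2: enter scope (depth=1)
Step 3: declare c=(read d)=16 at depth 1
Visible at query point: c=16 d=16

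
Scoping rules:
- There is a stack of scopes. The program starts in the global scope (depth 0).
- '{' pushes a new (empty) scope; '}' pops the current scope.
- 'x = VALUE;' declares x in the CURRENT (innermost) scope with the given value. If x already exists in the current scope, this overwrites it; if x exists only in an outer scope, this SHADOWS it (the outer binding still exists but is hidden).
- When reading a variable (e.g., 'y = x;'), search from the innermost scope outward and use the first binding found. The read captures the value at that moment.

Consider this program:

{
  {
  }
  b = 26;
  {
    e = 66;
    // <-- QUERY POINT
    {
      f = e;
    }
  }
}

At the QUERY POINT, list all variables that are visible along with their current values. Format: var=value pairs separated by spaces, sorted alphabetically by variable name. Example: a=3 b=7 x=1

Step 1: enter scope (depth=1)
Step 2: enter scope (depth=2)
Step 3: exit scope (depth=1)
Step 4: declare b=26 at depth 1
Step 5: enter scope (depth=2)
Step 6: declare e=66 at depth 2
Visible at query point: b=26 e=66

Answer: b=26 e=66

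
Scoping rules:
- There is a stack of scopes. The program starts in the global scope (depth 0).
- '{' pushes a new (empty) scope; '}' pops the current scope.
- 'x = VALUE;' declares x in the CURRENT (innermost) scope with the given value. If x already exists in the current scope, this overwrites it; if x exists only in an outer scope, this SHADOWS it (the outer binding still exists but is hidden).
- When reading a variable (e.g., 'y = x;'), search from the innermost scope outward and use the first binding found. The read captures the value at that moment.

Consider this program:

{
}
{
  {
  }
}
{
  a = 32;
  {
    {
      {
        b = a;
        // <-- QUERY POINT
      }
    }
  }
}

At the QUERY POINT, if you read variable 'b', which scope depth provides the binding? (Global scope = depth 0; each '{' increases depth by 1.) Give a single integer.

Step 1: enter scope (depth=1)
Step 2: exit scope (depth=0)
Step 3: enter scope (depth=1)
Step 4: enter scope (depth=2)
Step 5: exit scope (depth=1)
Step 6: exit scope (depth=0)
Step 7: enter scope (depth=1)
Step 8: declare a=32 at depth 1
Step 9: enter scope (depth=2)
Step 10: enter scope (depth=3)
Step 11: enter scope (depth=4)
Step 12: declare b=(read a)=32 at depth 4
Visible at query point: a=32 b=32

Answer: 4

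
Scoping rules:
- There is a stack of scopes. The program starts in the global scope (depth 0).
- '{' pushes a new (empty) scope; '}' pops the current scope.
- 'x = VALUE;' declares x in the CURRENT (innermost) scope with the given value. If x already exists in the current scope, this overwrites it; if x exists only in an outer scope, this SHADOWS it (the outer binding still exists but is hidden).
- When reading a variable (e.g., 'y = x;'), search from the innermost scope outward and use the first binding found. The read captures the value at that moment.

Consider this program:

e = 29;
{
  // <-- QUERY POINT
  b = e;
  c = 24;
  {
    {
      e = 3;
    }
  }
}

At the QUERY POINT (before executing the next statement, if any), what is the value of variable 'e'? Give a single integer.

Step 1: declare e=29 at depth 0
Step 2: enter scope (depth=1)
Visible at query point: e=29

Answer: 29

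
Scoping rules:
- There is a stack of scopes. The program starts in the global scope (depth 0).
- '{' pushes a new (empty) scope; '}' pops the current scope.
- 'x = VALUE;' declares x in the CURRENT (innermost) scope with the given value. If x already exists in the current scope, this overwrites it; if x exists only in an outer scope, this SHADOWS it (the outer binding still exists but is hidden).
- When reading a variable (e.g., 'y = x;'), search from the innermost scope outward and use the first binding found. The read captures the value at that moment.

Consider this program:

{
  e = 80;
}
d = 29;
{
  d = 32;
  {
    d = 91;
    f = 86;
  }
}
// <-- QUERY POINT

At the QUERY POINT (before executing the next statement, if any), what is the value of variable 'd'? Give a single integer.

Answer: 29

Derivation:
Step 1: enter scope (depth=1)
Step 2: declare e=80 at depth 1
Step 3: exit scope (depth=0)
Step 4: declare d=29 at depth 0
Step 5: enter scope (depth=1)
Step 6: declare d=32 at depth 1
Step 7: enter scope (depth=2)
Step 8: declare d=91 at depth 2
Step 9: declare f=86 at depth 2
Step 10: exit scope (depth=1)
Step 11: exit scope (depth=0)
Visible at query point: d=29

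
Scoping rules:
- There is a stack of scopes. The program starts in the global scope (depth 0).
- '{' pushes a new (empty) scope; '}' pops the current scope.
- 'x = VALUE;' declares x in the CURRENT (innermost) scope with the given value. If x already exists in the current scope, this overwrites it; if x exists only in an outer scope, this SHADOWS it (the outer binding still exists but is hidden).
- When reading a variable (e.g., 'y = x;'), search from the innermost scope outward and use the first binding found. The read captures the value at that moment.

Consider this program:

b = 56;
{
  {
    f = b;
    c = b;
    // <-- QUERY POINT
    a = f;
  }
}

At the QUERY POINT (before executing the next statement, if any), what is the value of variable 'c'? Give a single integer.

Step 1: declare b=56 at depth 0
Step 2: enter scope (depth=1)
Step 3: enter scope (depth=2)
Step 4: declare f=(read b)=56 at depth 2
Step 5: declare c=(read b)=56 at depth 2
Visible at query point: b=56 c=56 f=56

Answer: 56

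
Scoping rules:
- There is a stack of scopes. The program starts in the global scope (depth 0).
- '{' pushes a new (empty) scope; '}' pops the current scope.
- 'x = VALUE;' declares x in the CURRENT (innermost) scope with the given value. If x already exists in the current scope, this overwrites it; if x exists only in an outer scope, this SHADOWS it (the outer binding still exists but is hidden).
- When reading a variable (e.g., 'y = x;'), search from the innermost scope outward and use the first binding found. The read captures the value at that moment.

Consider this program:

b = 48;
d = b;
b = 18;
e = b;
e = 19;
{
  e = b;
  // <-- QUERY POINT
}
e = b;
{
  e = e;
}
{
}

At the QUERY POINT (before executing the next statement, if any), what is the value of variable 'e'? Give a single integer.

Step 1: declare b=48 at depth 0
Step 2: declare d=(read b)=48 at depth 0
Step 3: declare b=18 at depth 0
Step 4: declare e=(read b)=18 at depth 0
Step 5: declare e=19 at depth 0
Step 6: enter scope (depth=1)
Step 7: declare e=(read b)=18 at depth 1
Visible at query point: b=18 d=48 e=18

Answer: 18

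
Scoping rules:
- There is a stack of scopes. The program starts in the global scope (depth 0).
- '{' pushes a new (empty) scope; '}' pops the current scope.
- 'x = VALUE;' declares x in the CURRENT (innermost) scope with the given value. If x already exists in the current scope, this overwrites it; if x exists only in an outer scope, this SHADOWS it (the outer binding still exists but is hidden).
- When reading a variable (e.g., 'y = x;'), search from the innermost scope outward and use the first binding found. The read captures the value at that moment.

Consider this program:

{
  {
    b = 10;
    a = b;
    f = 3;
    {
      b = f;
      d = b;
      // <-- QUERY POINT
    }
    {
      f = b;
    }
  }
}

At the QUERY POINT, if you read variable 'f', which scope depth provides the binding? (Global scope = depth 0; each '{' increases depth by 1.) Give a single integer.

Answer: 2

Derivation:
Step 1: enter scope (depth=1)
Step 2: enter scope (depth=2)
Step 3: declare b=10 at depth 2
Step 4: declare a=(read b)=10 at depth 2
Step 5: declare f=3 at depth 2
Step 6: enter scope (depth=3)
Step 7: declare b=(read f)=3 at depth 3
Step 8: declare d=(read b)=3 at depth 3
Visible at query point: a=10 b=3 d=3 f=3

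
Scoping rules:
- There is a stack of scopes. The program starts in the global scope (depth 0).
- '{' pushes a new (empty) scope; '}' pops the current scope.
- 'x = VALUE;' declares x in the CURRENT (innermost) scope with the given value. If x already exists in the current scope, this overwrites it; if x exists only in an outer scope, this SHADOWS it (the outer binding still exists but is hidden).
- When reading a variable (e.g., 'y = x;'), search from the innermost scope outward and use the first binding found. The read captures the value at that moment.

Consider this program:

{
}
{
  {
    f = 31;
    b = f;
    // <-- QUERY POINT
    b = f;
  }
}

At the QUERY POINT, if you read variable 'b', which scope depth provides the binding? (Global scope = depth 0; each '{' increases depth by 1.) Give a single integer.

Answer: 2

Derivation:
Step 1: enter scope (depth=1)
Step 2: exit scope (depth=0)
Step 3: enter scope (depth=1)
Step 4: enter scope (depth=2)
Step 5: declare f=31 at depth 2
Step 6: declare b=(read f)=31 at depth 2
Visible at query point: b=31 f=31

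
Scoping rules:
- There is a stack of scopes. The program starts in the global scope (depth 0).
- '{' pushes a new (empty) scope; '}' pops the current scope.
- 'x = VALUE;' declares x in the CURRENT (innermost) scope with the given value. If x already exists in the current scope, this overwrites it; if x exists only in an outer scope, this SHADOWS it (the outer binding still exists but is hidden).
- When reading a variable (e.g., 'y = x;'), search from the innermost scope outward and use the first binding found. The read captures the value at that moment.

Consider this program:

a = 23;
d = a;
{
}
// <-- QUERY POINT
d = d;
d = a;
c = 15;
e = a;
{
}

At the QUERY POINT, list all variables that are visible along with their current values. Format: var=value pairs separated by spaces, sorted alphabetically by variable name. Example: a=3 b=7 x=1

Answer: a=23 d=23

Derivation:
Step 1: declare a=23 at depth 0
Step 2: declare d=(read a)=23 at depth 0
Step 3: enter scope (depth=1)
Step 4: exit scope (depth=0)
Visible at query point: a=23 d=23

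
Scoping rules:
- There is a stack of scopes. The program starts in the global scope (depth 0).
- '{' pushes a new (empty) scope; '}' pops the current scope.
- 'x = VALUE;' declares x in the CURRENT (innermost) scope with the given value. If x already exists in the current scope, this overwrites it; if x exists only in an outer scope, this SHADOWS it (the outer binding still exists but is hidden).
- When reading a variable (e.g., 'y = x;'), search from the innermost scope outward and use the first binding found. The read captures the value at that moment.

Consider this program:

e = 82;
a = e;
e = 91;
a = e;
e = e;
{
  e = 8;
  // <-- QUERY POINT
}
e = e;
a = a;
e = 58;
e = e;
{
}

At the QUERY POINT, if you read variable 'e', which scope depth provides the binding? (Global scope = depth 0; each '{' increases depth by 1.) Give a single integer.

Step 1: declare e=82 at depth 0
Step 2: declare a=(read e)=82 at depth 0
Step 3: declare e=91 at depth 0
Step 4: declare a=(read e)=91 at depth 0
Step 5: declare e=(read e)=91 at depth 0
Step 6: enter scope (depth=1)
Step 7: declare e=8 at depth 1
Visible at query point: a=91 e=8

Answer: 1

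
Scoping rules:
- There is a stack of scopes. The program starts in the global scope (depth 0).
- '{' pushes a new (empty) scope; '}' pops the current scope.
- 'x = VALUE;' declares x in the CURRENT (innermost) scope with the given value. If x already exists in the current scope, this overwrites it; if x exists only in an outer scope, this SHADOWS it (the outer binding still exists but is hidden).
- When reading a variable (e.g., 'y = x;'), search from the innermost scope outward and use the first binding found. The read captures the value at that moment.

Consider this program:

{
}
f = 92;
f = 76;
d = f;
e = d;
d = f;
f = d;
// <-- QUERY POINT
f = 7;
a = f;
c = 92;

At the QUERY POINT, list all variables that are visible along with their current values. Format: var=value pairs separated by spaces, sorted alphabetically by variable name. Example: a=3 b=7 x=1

Answer: d=76 e=76 f=76

Derivation:
Step 1: enter scope (depth=1)
Step 2: exit scope (depth=0)
Step 3: declare f=92 at depth 0
Step 4: declare f=76 at depth 0
Step 5: declare d=(read f)=76 at depth 0
Step 6: declare e=(read d)=76 at depth 0
Step 7: declare d=(read f)=76 at depth 0
Step 8: declare f=(read d)=76 at depth 0
Visible at query point: d=76 e=76 f=76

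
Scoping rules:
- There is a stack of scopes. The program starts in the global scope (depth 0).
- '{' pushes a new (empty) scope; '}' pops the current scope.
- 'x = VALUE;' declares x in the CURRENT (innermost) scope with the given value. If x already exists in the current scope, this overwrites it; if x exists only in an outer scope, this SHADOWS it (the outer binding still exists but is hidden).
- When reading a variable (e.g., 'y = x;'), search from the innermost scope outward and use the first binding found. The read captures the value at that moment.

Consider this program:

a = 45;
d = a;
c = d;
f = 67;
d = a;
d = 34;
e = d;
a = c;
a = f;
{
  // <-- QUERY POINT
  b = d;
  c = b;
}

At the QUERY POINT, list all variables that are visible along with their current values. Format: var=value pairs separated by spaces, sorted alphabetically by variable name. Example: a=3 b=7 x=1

Step 1: declare a=45 at depth 0
Step 2: declare d=(read a)=45 at depth 0
Step 3: declare c=(read d)=45 at depth 0
Step 4: declare f=67 at depth 0
Step 5: declare d=(read a)=45 at depth 0
Step 6: declare d=34 at depth 0
Step 7: declare e=(read d)=34 at depth 0
Step 8: declare a=(read c)=45 at depth 0
Step 9: declare a=(read f)=67 at depth 0
Step 10: enter scope (depth=1)
Visible at query point: a=67 c=45 d=34 e=34 f=67

Answer: a=67 c=45 d=34 e=34 f=67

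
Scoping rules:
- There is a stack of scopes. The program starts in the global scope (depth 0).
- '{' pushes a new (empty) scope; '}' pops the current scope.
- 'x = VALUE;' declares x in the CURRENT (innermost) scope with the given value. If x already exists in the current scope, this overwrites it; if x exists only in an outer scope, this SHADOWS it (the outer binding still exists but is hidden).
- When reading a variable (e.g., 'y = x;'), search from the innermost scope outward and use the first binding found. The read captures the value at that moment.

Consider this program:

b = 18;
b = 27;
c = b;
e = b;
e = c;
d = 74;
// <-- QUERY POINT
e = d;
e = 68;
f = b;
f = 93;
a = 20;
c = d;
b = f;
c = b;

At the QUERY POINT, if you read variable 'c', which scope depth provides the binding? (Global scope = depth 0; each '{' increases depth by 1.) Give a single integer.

Step 1: declare b=18 at depth 0
Step 2: declare b=27 at depth 0
Step 3: declare c=(read b)=27 at depth 0
Step 4: declare e=(read b)=27 at depth 0
Step 5: declare e=(read c)=27 at depth 0
Step 6: declare d=74 at depth 0
Visible at query point: b=27 c=27 d=74 e=27

Answer: 0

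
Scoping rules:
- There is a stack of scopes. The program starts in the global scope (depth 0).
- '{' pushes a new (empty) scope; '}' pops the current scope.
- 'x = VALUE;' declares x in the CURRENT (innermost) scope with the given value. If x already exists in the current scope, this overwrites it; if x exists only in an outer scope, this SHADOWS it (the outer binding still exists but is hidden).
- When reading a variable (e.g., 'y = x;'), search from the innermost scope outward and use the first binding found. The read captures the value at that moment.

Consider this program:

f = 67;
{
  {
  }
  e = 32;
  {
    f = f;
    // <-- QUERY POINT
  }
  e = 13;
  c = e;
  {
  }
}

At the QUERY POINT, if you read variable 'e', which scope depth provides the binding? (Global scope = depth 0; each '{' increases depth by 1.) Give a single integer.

Answer: 1

Derivation:
Step 1: declare f=67 at depth 0
Step 2: enter scope (depth=1)
Step 3: enter scope (depth=2)
Step 4: exit scope (depth=1)
Step 5: declare e=32 at depth 1
Step 6: enter scope (depth=2)
Step 7: declare f=(read f)=67 at depth 2
Visible at query point: e=32 f=67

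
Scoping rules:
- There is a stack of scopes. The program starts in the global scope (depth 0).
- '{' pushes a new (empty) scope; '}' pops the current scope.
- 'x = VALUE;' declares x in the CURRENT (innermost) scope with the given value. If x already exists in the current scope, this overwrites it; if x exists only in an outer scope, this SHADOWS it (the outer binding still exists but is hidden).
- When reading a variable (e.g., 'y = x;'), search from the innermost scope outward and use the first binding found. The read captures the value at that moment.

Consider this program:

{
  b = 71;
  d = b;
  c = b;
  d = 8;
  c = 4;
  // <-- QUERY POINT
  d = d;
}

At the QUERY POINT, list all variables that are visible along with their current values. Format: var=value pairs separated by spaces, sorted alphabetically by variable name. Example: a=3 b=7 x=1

Answer: b=71 c=4 d=8

Derivation:
Step 1: enter scope (depth=1)
Step 2: declare b=71 at depth 1
Step 3: declare d=(read b)=71 at depth 1
Step 4: declare c=(read b)=71 at depth 1
Step 5: declare d=8 at depth 1
Step 6: declare c=4 at depth 1
Visible at query point: b=71 c=4 d=8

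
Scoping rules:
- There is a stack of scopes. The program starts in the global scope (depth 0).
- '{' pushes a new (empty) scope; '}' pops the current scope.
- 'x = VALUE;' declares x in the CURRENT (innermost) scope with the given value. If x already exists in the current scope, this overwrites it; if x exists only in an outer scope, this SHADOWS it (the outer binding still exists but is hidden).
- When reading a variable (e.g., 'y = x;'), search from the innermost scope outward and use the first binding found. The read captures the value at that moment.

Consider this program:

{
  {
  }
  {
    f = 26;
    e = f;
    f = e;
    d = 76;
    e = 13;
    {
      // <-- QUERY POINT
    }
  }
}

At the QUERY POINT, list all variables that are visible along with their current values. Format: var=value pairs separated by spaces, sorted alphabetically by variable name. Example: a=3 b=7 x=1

Step 1: enter scope (depth=1)
Step 2: enter scope (depth=2)
Step 3: exit scope (depth=1)
Step 4: enter scope (depth=2)
Step 5: declare f=26 at depth 2
Step 6: declare e=(read f)=26 at depth 2
Step 7: declare f=(read e)=26 at depth 2
Step 8: declare d=76 at depth 2
Step 9: declare e=13 at depth 2
Step 10: enter scope (depth=3)
Visible at query point: d=76 e=13 f=26

Answer: d=76 e=13 f=26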